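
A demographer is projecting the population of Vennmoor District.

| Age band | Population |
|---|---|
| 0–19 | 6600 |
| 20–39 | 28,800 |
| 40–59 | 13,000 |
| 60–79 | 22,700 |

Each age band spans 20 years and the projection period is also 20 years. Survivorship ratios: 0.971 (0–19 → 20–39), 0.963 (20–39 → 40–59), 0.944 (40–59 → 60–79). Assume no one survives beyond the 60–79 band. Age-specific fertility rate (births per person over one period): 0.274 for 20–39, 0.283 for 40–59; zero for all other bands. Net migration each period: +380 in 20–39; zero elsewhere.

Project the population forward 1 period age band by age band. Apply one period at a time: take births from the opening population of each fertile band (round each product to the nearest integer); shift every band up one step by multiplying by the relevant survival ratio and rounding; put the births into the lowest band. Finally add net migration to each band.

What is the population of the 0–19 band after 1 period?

[period 1]
Births: 28800 × 0.274 = 7891, 13000 × 0.283 = 3679 → total 11570
20–39: 6600 × 0.971 = 6409
40–59: 28800 × 0.963 = 27734
60–79: 13000 × 0.944 = 12272
Net migration: 20–39 + 380 → 6789
End of period: [11570, 6789, 27734, 12272]

11570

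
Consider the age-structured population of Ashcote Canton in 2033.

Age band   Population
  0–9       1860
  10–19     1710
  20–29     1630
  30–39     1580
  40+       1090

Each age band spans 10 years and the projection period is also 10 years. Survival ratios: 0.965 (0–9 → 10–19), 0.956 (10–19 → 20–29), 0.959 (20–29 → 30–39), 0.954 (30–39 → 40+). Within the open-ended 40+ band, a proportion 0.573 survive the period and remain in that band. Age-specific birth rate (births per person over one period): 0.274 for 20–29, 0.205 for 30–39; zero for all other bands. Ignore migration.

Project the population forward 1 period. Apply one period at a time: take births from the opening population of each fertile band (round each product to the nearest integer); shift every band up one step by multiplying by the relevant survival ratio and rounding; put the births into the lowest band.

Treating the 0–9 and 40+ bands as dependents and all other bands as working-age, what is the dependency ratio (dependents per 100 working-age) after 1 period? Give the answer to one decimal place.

58.1

Period 1.
Births: 1630 * 0.274 = 447 ; 1580 * 0.205 = 324 → 771
10–19: 1860 * 0.965 = 1795
20–29: 1710 * 0.956 = 1635
30–39: 1630 * 0.959 = 1563
40+: 1580 * 0.954 + 1090 * 0.573 = 1507 + 625 = 2132
→ [771, 1795, 1635, 1563, 2132]
Dependents (band 0–9 + band 40+) = 771 + 2132 = 2903; working-age = 4993; ratio = 2903/4993 × 100 = 58.1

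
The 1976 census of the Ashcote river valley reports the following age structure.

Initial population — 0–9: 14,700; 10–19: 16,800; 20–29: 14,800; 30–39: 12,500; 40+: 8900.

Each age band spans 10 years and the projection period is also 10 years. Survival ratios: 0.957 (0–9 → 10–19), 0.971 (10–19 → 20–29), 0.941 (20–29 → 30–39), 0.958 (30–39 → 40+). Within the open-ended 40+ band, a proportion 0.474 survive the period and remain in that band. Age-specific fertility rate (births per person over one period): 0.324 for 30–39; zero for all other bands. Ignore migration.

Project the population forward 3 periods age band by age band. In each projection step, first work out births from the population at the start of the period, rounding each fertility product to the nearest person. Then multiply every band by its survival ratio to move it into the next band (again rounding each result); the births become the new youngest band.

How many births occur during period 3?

After projecting period 1:
Births: 12500 × 0.324 = 4050
10–19: 14700 × 0.957 = 14068
20–29: 16800 × 0.971 = 16313
30–39: 14800 × 0.941 = 13927
40+: 12500 × 0.958 + 8900 × 0.474 = 11975 + 4219 = 16194
End of period: [4050, 14068, 16313, 13927, 16194]
After projecting period 2:
Births: 13927 × 0.324 = 4512
10–19: 4050 × 0.957 = 3876
20–29: 14068 × 0.971 = 13660
30–39: 16313 × 0.941 = 15351
40+: 13927 × 0.958 + 16194 × 0.474 = 13342 + 7676 = 21018
End of period: [4512, 3876, 13660, 15351, 21018]
After projecting period 3:
Births: 15351 × 0.324 = 4974
10–19: 4512 × 0.957 = 4318
20–29: 3876 × 0.971 = 3764
30–39: 13660 × 0.941 = 12854
40+: 15351 × 0.958 + 21018 × 0.474 = 14706 + 9963 = 24669
End of period: [4974, 4318, 3764, 12854, 24669]

4974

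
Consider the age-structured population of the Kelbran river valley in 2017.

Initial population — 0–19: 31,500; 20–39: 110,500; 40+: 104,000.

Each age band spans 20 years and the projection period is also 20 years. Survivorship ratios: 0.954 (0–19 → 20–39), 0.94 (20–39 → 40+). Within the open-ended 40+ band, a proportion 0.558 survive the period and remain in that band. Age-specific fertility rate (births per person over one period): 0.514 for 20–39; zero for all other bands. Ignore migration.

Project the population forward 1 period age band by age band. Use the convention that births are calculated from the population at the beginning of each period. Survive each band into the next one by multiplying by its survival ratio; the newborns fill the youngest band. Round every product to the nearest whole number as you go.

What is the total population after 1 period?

After projecting period 1:
Births: 110500 × 0.514 = 56797
20–39: 31500 × 0.954 = 30051
40+: 110500 × 0.94 + 104000 × 0.558 = 103870 + 58032 = 161902
Population now: 0–19=56797, 20–39=30051, 40+=161902
Total after period 1: 56797 + 30051 + 161902 = 248750

248750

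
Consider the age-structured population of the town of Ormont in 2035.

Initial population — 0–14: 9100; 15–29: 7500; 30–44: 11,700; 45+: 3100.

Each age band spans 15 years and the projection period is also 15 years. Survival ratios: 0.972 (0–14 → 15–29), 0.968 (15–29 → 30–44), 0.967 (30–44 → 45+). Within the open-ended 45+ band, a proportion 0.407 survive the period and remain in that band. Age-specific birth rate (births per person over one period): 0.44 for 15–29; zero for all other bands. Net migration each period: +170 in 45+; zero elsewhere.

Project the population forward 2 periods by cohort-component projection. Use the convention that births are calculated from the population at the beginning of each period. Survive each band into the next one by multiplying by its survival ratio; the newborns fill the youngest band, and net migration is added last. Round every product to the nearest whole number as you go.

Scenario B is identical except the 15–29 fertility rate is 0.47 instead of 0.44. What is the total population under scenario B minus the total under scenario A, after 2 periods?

Call the groups 1 to 4, youngest first.
Period 1.
Births: 7500 * 0.44 = 3300
Group 2: 9100 * 0.972 = 8845
Group 3: 7500 * 0.968 = 7260
Group 4: 11700 * 0.967 + 3100 * 0.407 = 11314 + 1262 = 12576
Net migration: Group 4 + 170 → 12746
→ [3300, 8845, 7260, 12746]
Period 2.
Births: 8845 * 0.44 = 3892
Group 2: 3300 * 0.972 = 3208
Group 3: 8845 * 0.968 = 8562
Group 4: 7260 * 0.967 + 12746 * 0.407 = 7020 + 5188 = 12208
Net migration: Group 4 + 170 → 12378
→ [3892, 3208, 8562, 12378]
Scenario A total after 2 periods: 28040
Scenario B projection —
Period 1.
Births: 7500 * 0.47 = 3525
Group 2: 9100 * 0.972 = 8845
Group 3: 7500 * 0.968 = 7260
Group 4: 11700 * 0.967 + 3100 * 0.407 = 11314 + 1262 = 12576
Net migration: Group 4 + 170 → 12746
→ [3525, 8845, 7260, 12746]
Period 2.
Births: 8845 * 0.47 = 4157
Group 2: 3525 * 0.972 = 3426
Group 3: 8845 * 0.968 = 8562
Group 4: 7260 * 0.967 + 12746 * 0.407 = 7020 + 5188 = 12208
Net migration: Group 4 + 170 → 12378
→ [4157, 3426, 8562, 12378]
Scenario B total after 2 periods: 28523
Difference B − A = 28523 − 28040 = 483

483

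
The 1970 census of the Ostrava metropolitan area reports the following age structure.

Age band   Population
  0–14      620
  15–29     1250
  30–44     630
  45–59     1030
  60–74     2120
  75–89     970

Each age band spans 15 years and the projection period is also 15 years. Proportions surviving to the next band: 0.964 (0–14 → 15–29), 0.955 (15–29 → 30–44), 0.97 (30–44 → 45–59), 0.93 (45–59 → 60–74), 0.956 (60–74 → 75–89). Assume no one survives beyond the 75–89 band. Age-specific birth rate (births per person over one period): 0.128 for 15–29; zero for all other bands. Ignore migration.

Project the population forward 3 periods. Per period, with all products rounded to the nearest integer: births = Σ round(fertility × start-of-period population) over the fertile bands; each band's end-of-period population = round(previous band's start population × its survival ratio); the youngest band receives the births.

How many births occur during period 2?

77

Numbering the groups 1..6 from youngest to oldest:
— Period 1 —
Births: 1250 × 0.128 = 160
Group 2: 620 × 0.964 = 598
Group 3: 1250 × 0.955 = 1194
Group 4: 630 × 0.97 = 611
Group 5: 1030 × 0.93 = 958
Group 6: 2120 × 0.956 = 2027
Population now: 0–14=160, 15–29=598, 30–44=1194, 45–59=611, 60–74=958, 75–89=2027
— Period 2 —
Births: 598 × 0.128 = 77
Group 2: 160 × 0.964 = 154
Group 3: 598 × 0.955 = 571
Group 4: 1194 × 0.97 = 1158
Group 5: 611 × 0.93 = 568
Group 6: 958 × 0.956 = 916
Population now: 0–14=77, 15–29=154, 30–44=571, 45–59=1158, 60–74=568, 75–89=916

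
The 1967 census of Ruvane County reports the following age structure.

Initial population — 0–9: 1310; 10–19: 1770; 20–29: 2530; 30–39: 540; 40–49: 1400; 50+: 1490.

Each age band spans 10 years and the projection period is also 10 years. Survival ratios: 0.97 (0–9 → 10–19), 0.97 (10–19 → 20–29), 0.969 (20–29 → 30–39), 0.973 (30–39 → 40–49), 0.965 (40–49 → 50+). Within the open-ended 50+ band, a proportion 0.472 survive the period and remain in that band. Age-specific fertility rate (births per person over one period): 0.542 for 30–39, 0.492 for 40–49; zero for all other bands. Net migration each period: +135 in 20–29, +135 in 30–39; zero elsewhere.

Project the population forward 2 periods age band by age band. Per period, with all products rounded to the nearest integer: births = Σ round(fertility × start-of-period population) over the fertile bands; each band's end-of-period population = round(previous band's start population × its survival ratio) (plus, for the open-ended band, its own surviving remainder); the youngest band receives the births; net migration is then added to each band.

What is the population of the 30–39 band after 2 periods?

1930

Call the bands 1 to 6, youngest first.
Period 1:
Births: 540 * 0.542 = 293  |  1400 * 0.492 = 689 → total 982
Band 2: 1310 * 0.97 = 1271
Band 3: 1770 * 0.97 = 1717
Band 4: 2530 * 0.969 = 2452
Band 5: 540 * 0.973 = 525
Band 6: 1400 * 0.965 + 1490 * 0.472 = 1351 + 703 = 2054
Net migration: Band 3 + 135 → 1852; Band 4 + 135 → 2587
→ [982, 1271, 1852, 2587, 525, 2054]
Period 2:
Births: 2587 * 0.542 = 1402  |  525 * 0.492 = 258 → total 1660
Band 2: 982 * 0.97 = 953
Band 3: 1271 * 0.97 = 1233
Band 4: 1852 * 0.969 = 1795
Band 5: 2587 * 0.973 = 2517
Band 6: 525 * 0.965 + 2054 * 0.472 = 507 + 969 = 1476
Net migration: Band 3 + 135 → 1368; Band 4 + 135 → 1930
→ [1660, 953, 1368, 1930, 2517, 1476]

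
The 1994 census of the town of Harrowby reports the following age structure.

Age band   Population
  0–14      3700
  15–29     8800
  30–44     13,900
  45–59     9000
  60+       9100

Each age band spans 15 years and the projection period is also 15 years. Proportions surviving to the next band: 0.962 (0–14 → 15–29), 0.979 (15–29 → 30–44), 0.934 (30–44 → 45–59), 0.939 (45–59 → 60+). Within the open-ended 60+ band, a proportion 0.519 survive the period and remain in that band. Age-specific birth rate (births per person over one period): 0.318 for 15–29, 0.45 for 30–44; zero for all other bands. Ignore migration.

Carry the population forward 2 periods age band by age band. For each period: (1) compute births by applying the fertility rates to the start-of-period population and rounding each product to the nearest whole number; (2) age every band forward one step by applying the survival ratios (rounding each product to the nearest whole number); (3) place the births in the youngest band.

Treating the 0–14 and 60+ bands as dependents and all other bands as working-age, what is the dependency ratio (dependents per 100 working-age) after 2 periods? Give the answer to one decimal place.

[period 1]
Births: 8800 × 0.318 = 2798, 13900 × 0.45 = 6255 ⇒ total 9053
15–29: 3700 × 0.962 = 3559
30–44: 8800 × 0.979 = 8615
45–59: 13900 × 0.934 = 12983
60+: 9000 × 0.939 + 9100 × 0.519 = 8451 + 4723 = 13174
End of period: [9053, 3559, 8615, 12983, 13174]
[period 2]
Births: 3559 × 0.318 = 1132, 8615 × 0.45 = 3877 ⇒ total 5009
15–29: 9053 × 0.962 = 8709
30–44: 3559 × 0.979 = 3484
45–59: 8615 × 0.934 = 8046
60+: 12983 × 0.939 + 13174 × 0.519 = 12191 + 6837 = 19028
End of period: [5009, 8709, 3484, 8046, 19028]
Dependents (band 0–14 + band 60+) = 5009 + 19028 = 24037; working-age = 20239; ratio = 24037/20239 × 100 = 118.8

118.8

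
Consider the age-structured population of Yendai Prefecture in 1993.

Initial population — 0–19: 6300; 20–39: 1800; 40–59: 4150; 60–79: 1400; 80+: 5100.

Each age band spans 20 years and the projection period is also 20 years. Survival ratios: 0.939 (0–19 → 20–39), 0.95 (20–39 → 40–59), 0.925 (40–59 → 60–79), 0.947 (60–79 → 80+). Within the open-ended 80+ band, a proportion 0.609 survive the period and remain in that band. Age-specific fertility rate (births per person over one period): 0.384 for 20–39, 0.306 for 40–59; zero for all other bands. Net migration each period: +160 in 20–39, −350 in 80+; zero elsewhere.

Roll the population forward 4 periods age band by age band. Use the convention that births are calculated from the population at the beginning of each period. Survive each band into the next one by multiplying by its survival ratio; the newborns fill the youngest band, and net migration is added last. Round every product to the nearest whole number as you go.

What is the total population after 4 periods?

16216

Period 1:
Births: 1800 * 0.384 = 691 ; 4150 * 0.306 = 1270 → total 1961
20–39: 6300 * 0.939 = 5916
40–59: 1800 * 0.95 = 1710
60–79: 4150 * 0.925 = 3839
80+: 1400 * 0.947 + 5100 * 0.609 = 1326 + 3106 = 4432
Net migration: 20–39 + 160 → 6076; 80+ − 350 → 4082
End of period: [1961, 6076, 1710, 3839, 4082]
Period 2:
Births: 6076 * 0.384 = 2333 ; 1710 * 0.306 = 523 → total 2856
20–39: 1961 * 0.939 = 1841
40–59: 6076 * 0.95 = 5772
60–79: 1710 * 0.925 = 1582
80+: 3839 * 0.947 + 4082 * 0.609 = 3636 + 2486 = 6122
Net migration: 20–39 + 160 → 2001; 80+ − 350 → 5772
End of period: [2856, 2001, 5772, 1582, 5772]
Period 3:
Births: 2001 * 0.384 = 768 ; 5772 * 0.306 = 1766 → total 2534
20–39: 2856 * 0.939 = 2682
40–59: 2001 * 0.95 = 1901
60–79: 5772 * 0.925 = 5339
80+: 1582 * 0.947 + 5772 * 0.609 = 1498 + 3515 = 5013
Net migration: 20–39 + 160 → 2842; 80+ − 350 → 4663
End of period: [2534, 2842, 1901, 5339, 4663]
Period 4:
Births: 2842 * 0.384 = 1091 ; 1901 * 0.306 = 582 → total 1673
20–39: 2534 * 0.939 = 2379
40–59: 2842 * 0.95 = 2700
60–79: 1901 * 0.925 = 1758
80+: 5339 * 0.947 + 4663 * 0.609 = 5056 + 2840 = 7896
Net migration: 20–39 + 160 → 2539; 80+ − 350 → 7546
End of period: [1673, 2539, 2700, 1758, 7546]
Total after period 4: 1673 + 2539 + 2700 + 1758 + 7546 = 16216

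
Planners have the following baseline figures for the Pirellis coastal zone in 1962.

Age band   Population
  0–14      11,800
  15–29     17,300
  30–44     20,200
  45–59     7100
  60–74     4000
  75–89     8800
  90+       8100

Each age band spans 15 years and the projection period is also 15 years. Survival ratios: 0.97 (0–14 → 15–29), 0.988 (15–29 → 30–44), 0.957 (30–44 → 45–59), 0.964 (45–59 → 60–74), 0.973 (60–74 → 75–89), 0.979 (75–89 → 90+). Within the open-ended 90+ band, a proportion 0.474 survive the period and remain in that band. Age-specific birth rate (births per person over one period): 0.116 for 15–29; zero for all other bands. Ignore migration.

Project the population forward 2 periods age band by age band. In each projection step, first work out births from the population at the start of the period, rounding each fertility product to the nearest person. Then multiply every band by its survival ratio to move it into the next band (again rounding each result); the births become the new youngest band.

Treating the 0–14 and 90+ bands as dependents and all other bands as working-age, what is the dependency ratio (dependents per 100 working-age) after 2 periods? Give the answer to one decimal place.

20.1

[period 1]
Births: 17300 × 0.116 = 2007
15–29: 11800 × 0.97 = 11446
30–44: 17300 × 0.988 = 17092
45–59: 20200 × 0.957 = 19331
60–74: 7100 × 0.964 = 6844
75–89: 4000 × 0.973 = 3892
90+: 8800 × 0.979 + 8100 × 0.474 = 8615 + 3839 = 12454
End of period: [2007, 11446, 17092, 19331, 6844, 3892, 12454]
[period 2]
Births: 11446 × 0.116 = 1328
15–29: 2007 × 0.97 = 1947
30–44: 11446 × 0.988 = 11309
45–59: 17092 × 0.957 = 16357
60–74: 19331 × 0.964 = 18635
75–89: 6844 × 0.973 = 6659
90+: 3892 × 0.979 + 12454 × 0.474 = 3810 + 5903 = 9713
End of period: [1328, 1947, 11309, 16357, 18635, 6659, 9713]
Dependents (band 0–14 + band 90+) = 1328 + 9713 = 11041; working-age = 54907; ratio = 11041/54907 × 100 = 20.1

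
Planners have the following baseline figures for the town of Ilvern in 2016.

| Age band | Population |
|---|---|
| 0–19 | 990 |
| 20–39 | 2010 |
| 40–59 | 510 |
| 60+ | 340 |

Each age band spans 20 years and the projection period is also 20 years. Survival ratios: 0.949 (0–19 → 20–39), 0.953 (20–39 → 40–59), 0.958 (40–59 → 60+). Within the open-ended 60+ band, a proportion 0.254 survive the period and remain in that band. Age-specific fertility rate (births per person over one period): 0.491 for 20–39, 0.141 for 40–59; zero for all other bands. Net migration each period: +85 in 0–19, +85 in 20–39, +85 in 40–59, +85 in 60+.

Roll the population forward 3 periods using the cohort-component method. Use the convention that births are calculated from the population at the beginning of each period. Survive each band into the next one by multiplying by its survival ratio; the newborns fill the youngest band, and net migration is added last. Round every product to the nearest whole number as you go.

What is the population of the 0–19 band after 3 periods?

810

[period 1]
Births: 2010 × 0.491 = 987  |  510 × 0.141 = 72 ⇒ total 1059
20–39: 990 × 0.949 = 940
40–59: 2010 × 0.953 = 1916
60+: 510 × 0.958 + 340 × 0.254 = 489 + 86 = 575
Net migration: 0–19 + 85 → 1144; 20–39 + 85 → 1025; 40–59 + 85 → 2001; 60+ + 85 → 660
End of period: [1144, 1025, 2001, 660]
[period 2]
Births: 1025 × 0.491 = 503  |  2001 × 0.141 = 282 ⇒ total 785
20–39: 1144 × 0.949 = 1086
40–59: 1025 × 0.953 = 977
60+: 2001 × 0.958 + 660 × 0.254 = 1917 + 168 = 2085
Net migration: 0–19 + 85 → 870; 20–39 + 85 → 1171; 40–59 + 85 → 1062; 60+ + 85 → 2170
End of period: [870, 1171, 1062, 2170]
[period 3]
Births: 1171 × 0.491 = 575  |  1062 × 0.141 = 150 ⇒ total 725
20–39: 870 × 0.949 = 826
40–59: 1171 × 0.953 = 1116
60+: 1062 × 0.958 + 2170 × 0.254 = 1017 + 551 = 1568
Net migration: 0–19 + 85 → 810; 20–39 + 85 → 911; 40–59 + 85 → 1201; 60+ + 85 → 1653
End of period: [810, 911, 1201, 1653]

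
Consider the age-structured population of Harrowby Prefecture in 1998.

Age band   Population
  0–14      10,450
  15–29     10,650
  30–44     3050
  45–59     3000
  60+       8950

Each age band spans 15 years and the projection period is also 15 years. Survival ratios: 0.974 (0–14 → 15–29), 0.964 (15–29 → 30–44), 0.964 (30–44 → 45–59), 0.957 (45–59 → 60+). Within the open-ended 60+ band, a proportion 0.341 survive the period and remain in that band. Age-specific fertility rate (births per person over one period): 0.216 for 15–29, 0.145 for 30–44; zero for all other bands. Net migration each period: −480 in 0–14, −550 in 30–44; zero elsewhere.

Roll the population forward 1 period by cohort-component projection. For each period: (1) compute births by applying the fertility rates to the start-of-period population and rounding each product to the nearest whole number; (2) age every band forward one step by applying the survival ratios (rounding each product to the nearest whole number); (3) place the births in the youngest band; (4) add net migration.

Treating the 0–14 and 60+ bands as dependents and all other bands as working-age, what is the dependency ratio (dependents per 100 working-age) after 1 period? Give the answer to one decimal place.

Call the groups 1 to 5, youngest first.
— Period 1 —
Births: 10650 × 0.216 = 2300, 3050 × 0.145 = 442 → 2742
Group 2: 10450 × 0.974 = 10178
Group 3: 10650 × 0.964 = 10267
Group 4: 3050 × 0.964 = 2940
Group 5: 3000 × 0.957 + 8950 × 0.341 = 2871 + 3052 = 5923
Net migration: Group 1 − 480 → 2262; Group 3 − 550 → 9717
Population now: 0–14=2262, 15–29=10178, 30–44=9717, 45–59=2940, 60+=5923
Dependents (band 0–14 + band 60+) = 2262 + 5923 = 8185; working-age = 22835; ratio = 8185/22835 × 100 = 35.8

35.8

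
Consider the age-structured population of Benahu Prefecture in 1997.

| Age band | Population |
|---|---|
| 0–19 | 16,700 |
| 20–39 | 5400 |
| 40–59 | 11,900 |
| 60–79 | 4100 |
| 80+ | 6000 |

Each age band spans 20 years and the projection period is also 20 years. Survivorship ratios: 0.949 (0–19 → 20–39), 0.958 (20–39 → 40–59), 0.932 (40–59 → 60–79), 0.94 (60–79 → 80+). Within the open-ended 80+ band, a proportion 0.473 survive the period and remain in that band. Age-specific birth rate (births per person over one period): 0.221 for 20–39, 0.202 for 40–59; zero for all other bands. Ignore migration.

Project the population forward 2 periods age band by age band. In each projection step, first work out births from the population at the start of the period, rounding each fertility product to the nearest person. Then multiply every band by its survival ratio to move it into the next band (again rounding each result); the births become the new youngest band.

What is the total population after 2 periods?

— Period 1 —
Births: 5400 × 0.221 = 1193  |  11900 × 0.202 = 2404 ⇒ total 3597
20–39: 16700 × 0.949 = 15848
40–59: 5400 × 0.958 = 5173
60–79: 11900 × 0.932 = 11091
80+: 4100 × 0.94 + 6000 × 0.473 = 3854 + 2838 = 6692
End of period: [3597, 15848, 5173, 11091, 6692]
— Period 2 —
Births: 15848 × 0.221 = 3502  |  5173 × 0.202 = 1045 ⇒ total 4547
20–39: 3597 × 0.949 = 3414
40–59: 15848 × 0.958 = 15182
60–79: 5173 × 0.932 = 4821
80+: 11091 × 0.94 + 6692 × 0.473 = 10426 + 3165 = 13591
End of period: [4547, 3414, 15182, 4821, 13591]
Total after period 2: 4547 + 3414 + 15182 + 4821 + 13591 = 41555

41555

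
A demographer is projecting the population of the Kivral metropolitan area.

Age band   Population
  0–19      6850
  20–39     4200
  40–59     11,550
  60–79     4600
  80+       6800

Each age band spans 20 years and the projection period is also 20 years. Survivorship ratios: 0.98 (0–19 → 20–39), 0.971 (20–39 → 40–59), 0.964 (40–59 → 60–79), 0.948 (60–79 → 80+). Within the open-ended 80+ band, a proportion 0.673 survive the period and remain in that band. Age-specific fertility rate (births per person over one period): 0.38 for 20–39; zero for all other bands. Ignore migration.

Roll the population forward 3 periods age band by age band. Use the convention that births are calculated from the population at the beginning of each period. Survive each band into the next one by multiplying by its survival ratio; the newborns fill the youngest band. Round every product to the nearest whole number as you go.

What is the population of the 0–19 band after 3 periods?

594

Period 1:
Births: 4200 * 0.38 = 1596
20–39: 6850 * 0.98 = 6713
40–59: 4200 * 0.971 = 4078
60–79: 11550 * 0.964 = 11134
80+: 4600 * 0.948 + 6800 * 0.673 = 4361 + 4576 = 8937
→ [1596, 6713, 4078, 11134, 8937]
Period 2:
Births: 6713 * 0.38 = 2551
20–39: 1596 * 0.98 = 1564
40–59: 6713 * 0.971 = 6518
60–79: 4078 * 0.964 = 3931
80+: 11134 * 0.948 + 8937 * 0.673 = 10555 + 6015 = 16570
→ [2551, 1564, 6518, 3931, 16570]
Period 3:
Births: 1564 * 0.38 = 594
20–39: 2551 * 0.98 = 2500
40–59: 1564 * 0.971 = 1519
60–79: 6518 * 0.964 = 6283
80+: 3931 * 0.948 + 16570 * 0.673 = 3727 + 11152 = 14879
→ [594, 2500, 1519, 6283, 14879]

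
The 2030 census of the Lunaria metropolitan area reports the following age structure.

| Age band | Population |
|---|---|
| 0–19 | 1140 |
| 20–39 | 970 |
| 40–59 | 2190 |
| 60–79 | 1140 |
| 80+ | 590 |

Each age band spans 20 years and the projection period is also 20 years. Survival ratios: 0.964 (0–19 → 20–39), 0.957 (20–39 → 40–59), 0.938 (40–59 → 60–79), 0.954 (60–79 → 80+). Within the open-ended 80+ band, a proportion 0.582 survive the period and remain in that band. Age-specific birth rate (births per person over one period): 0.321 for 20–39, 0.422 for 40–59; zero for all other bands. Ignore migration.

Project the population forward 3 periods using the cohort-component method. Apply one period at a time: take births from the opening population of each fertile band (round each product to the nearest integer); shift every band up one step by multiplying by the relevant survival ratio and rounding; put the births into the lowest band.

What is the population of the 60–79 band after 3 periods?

Let band 1 be 0–19 through band 5 = 80+.
— Period 1 —
Births: 970 * 0.321 = 311 ; 2190 * 0.422 = 924 → 1235
Band 2: 1140 * 0.964 = 1099
Band 3: 970 * 0.957 = 928
Band 4: 2190 * 0.938 = 2054
Band 5: 1140 * 0.954 + 590 * 0.582 = 1088 + 343 = 1431
Giving 1235 / 1099 / 928 / 2054 / 1431.
— Period 2 —
Births: 1099 * 0.321 = 353 ; 928 * 0.422 = 392 → 745
Band 2: 1235 * 0.964 = 1191
Band 3: 1099 * 0.957 = 1052
Band 4: 928 * 0.938 = 870
Band 5: 2054 * 0.954 + 1431 * 0.582 = 1960 + 833 = 2793
Giving 745 / 1191 / 1052 / 870 / 2793.
— Period 3 —
Births: 1191 * 0.321 = 382 ; 1052 * 0.422 = 444 → 826
Band 2: 745 * 0.964 = 718
Band 3: 1191 * 0.957 = 1140
Band 4: 1052 * 0.938 = 987
Band 5: 870 * 0.954 + 2793 * 0.582 = 830 + 1626 = 2456
Giving 826 / 718 / 1140 / 987 / 2456.

987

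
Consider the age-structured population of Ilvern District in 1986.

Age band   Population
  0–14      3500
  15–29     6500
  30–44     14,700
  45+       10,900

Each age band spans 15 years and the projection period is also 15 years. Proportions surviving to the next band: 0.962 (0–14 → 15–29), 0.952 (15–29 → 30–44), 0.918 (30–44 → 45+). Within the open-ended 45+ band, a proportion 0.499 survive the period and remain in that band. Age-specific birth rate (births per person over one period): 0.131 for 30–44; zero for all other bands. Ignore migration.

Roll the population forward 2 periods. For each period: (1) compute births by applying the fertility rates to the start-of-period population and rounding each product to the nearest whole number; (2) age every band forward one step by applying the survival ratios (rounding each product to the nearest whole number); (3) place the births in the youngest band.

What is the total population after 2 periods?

Numbering the bands 1..4 from youngest to oldest:
— Period 1 —
Births: 14700 * 0.131 = 1926
Band 2: 3500 * 0.962 = 3367
Band 3: 6500 * 0.952 = 6188
Band 4: 14700 * 0.918 + 10900 * 0.499 = 13495 + 5439 = 18934
Giving 1926 / 3367 / 6188 / 18934.
— Period 2 —
Births: 6188 * 0.131 = 811
Band 2: 1926 * 0.962 = 1853
Band 3: 3367 * 0.952 = 3205
Band 4: 6188 * 0.918 + 18934 * 0.499 = 5681 + 9448 = 15129
Giving 811 / 1853 / 3205 / 15129.
Total after period 2: 811 + 1853 + 3205 + 15129 = 20998

20998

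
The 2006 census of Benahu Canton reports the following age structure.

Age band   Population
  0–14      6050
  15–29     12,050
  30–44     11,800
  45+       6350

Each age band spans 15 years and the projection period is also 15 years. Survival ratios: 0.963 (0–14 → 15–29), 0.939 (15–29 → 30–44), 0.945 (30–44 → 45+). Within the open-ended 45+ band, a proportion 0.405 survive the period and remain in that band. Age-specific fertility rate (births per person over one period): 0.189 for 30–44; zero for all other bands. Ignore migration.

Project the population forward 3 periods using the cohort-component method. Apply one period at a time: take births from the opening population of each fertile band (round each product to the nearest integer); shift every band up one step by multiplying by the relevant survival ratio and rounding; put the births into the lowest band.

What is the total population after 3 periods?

[period 1]
Births: 11800 × 0.189 = 2230
15–29: 6050 × 0.963 = 5826
30–44: 12050 × 0.939 = 11315
45+: 11800 × 0.945 + 6350 × 0.405 = 11151 + 2572 = 13723
→ [2230, 5826, 11315, 13723]
[period 2]
Births: 11315 × 0.189 = 2139
15–29: 2230 × 0.963 = 2147
30–44: 5826 × 0.939 = 5471
45+: 11315 × 0.945 + 13723 × 0.405 = 10693 + 5558 = 16251
→ [2139, 2147, 5471, 16251]
[period 3]
Births: 5471 × 0.189 = 1034
15–29: 2139 × 0.963 = 2060
30–44: 2147 × 0.939 = 2016
45+: 5471 × 0.945 + 16251 × 0.405 = 5170 + 6582 = 11752
→ [1034, 2060, 2016, 11752]
Total after period 3: 1034 + 2060 + 2016 + 11752 = 16862

16862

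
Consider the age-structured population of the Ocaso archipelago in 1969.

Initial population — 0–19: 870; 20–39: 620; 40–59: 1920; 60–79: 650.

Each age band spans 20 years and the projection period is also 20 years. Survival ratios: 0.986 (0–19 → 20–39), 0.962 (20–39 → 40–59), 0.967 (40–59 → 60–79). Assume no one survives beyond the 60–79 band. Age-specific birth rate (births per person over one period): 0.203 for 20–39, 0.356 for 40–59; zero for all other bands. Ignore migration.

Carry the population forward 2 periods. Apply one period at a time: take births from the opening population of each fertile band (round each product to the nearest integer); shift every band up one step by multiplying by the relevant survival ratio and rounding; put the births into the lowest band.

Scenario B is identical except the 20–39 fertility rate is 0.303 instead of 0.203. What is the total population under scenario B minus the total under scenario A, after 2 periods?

147

[period 1]
Births: 620 × 0.203 = 126  |  1920 × 0.356 = 684 — total 810
20–39: 870 × 0.986 = 858
40–59: 620 × 0.962 = 596
60–79: 1920 × 0.967 = 1857
Giving 810 / 858 / 596 / 1857.
[period 2]
Births: 858 × 0.203 = 174  |  596 × 0.356 = 212 — total 386
20–39: 810 × 0.986 = 799
40–59: 858 × 0.962 = 825
60–79: 596 × 0.967 = 576
Giving 386 / 799 / 825 / 576.
Scenario A total after 2 periods: 2586
Scenario B projection —
[period 1]
Births: 620 × 0.303 = 188  |  1920 × 0.356 = 684 — total 872
20–39: 870 × 0.986 = 858
40–59: 620 × 0.962 = 596
60–79: 1920 × 0.967 = 1857
Giving 872 / 858 / 596 / 1857.
[period 2]
Births: 858 × 0.303 = 260  |  596 × 0.356 = 212 — total 472
20–39: 872 × 0.986 = 860
40–59: 858 × 0.962 = 825
60–79: 596 × 0.967 = 576
Giving 472 / 860 / 825 / 576.
Scenario B total after 2 periods: 2733
Difference B − A = 2733 − 2586 = 147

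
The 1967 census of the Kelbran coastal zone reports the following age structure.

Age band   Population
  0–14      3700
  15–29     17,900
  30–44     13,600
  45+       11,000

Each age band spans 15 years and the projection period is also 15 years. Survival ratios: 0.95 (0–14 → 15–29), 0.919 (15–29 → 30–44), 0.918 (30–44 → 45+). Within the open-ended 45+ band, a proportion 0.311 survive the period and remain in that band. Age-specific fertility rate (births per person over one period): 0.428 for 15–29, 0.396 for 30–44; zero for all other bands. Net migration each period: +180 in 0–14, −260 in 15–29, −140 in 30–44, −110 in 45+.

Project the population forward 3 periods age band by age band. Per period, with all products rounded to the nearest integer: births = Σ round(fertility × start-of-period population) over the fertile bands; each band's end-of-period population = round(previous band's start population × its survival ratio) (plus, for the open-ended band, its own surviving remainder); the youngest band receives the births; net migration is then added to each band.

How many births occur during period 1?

Numbering the bands 1..4 from youngest to oldest:
[period 1]
Births: 17900 * 0.428 = 7661 ; 13600 * 0.396 = 5386 → total 13047
Band 2: 3700 * 0.95 = 3515
Band 3: 17900 * 0.919 = 16450
Band 4: 13600 * 0.918 + 11000 * 0.311 = 12485 + 3421 = 15906
Net migration: Band 1 + 180 → 13227; Band 2 − 260 → 3255; Band 3 − 140 → 16310; Band 4 − 110 → 15796
End of period: [13227, 3255, 16310, 15796]

13047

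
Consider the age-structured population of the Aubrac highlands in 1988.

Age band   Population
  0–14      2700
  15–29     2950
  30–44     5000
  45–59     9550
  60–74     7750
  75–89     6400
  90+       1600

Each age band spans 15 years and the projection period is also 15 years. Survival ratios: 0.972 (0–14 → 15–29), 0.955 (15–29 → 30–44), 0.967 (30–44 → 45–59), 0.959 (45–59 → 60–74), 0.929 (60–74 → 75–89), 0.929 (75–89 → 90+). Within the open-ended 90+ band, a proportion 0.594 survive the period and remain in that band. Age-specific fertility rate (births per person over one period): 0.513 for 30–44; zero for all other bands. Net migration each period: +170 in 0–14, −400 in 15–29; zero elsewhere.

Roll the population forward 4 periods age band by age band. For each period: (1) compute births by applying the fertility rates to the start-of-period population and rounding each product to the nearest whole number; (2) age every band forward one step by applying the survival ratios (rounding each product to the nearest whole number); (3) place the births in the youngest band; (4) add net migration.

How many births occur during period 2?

After projecting period 1:
Births: 5000 × 0.513 = 2565
15–29: 2700 × 0.972 = 2624
30–44: 2950 × 0.955 = 2817
45–59: 5000 × 0.967 = 4835
60–74: 9550 × 0.959 = 9158
75–89: 7750 × 0.929 = 7200
90+: 6400 × 0.929 + 1600 × 0.594 = 5946 + 950 = 6896
Net migration: 0–14 + 170 → 2735; 15–29 − 400 → 2224
Giving 2735 / 2224 / 2817 / 4835 / 9158 / 7200 / 6896.
After projecting period 2:
Births: 2817 × 0.513 = 1445
15–29: 2735 × 0.972 = 2658
30–44: 2224 × 0.955 = 2124
45–59: 2817 × 0.967 = 2724
60–74: 4835 × 0.959 = 4637
75–89: 9158 × 0.929 = 8508
90+: 7200 × 0.929 + 6896 × 0.594 = 6689 + 4096 = 10785
Net migration: 0–14 + 170 → 1615; 15–29 − 400 → 2258
Giving 1615 / 2258 / 2124 / 2724 / 4637 / 8508 / 10785.

1445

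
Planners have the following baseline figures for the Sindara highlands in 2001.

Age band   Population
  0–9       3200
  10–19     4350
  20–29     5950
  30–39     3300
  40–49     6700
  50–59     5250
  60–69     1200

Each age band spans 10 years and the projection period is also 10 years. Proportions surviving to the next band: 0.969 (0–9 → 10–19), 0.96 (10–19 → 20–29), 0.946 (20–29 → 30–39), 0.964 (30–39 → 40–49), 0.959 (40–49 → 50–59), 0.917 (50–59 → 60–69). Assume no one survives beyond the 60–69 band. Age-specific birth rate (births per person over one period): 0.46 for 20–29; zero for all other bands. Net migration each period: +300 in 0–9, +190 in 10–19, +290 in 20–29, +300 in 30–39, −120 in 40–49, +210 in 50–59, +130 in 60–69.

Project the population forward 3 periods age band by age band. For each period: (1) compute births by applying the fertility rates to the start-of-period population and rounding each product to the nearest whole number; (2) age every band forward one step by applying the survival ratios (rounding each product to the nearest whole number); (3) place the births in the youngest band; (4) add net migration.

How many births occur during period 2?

2054

After projecting period 1:
Births: 5950 × 0.46 = 2737
10–19: 3200 × 0.969 = 3101
20–29: 4350 × 0.96 = 4176
30–39: 5950 × 0.946 = 5629
40–49: 3300 × 0.964 = 3181
50–59: 6700 × 0.959 = 6425
60–69: 5250 × 0.917 = 4814
Net migration: 0–9 + 300 → 3037; 10–19 + 190 → 3291; 20–29 + 290 → 4466; 30–39 + 300 → 5929; 40–49 − 120 → 3061; 50–59 + 210 → 6635; 60–69 + 130 → 4944
Population now: 0–9=3037, 10–19=3291, 20–29=4466, 30–39=5929, 40–49=3061, 50–59=6635, 60–69=4944
After projecting period 2:
Births: 4466 × 0.46 = 2054
10–19: 3037 × 0.969 = 2943
20–29: 3291 × 0.96 = 3159
30–39: 4466 × 0.946 = 4225
40–49: 5929 × 0.964 = 5716
50–59: 3061 × 0.959 = 2935
60–69: 6635 × 0.917 = 6084
Net migration: 0–9 + 300 → 2354; 10–19 + 190 → 3133; 20–29 + 290 → 3449; 30–39 + 300 → 4525; 40–49 − 120 → 5596; 50–59 + 210 → 3145; 60–69 + 130 → 6214
Population now: 0–9=2354, 10–19=3133, 20–29=3449, 30–39=4525, 40–49=5596, 50–59=3145, 60–69=6214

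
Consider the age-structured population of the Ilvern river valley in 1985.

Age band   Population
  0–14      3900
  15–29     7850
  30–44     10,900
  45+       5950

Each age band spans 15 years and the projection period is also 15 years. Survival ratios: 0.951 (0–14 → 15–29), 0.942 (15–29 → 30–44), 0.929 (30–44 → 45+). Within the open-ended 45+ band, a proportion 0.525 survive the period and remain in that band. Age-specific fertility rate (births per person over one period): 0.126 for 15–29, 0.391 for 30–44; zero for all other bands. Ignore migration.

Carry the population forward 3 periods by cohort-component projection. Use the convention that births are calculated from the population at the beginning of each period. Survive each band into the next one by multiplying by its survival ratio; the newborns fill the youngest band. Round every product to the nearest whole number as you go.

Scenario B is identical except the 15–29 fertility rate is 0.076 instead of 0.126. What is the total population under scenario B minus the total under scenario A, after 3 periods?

-804

[period 1]
Births: 7850 × 0.126 = 989 ; 10900 × 0.391 = 4262 → 5251
15–29: 3900 × 0.951 = 3709
30–44: 7850 × 0.942 = 7395
45+: 10900 × 0.929 + 5950 × 0.525 = 10126 + 3124 = 13250
→ [5251, 3709, 7395, 13250]
[period 2]
Births: 3709 × 0.126 = 467 ; 7395 × 0.391 = 2891 → 3358
15–29: 5251 × 0.951 = 4994
30–44: 3709 × 0.942 = 3494
45+: 7395 × 0.929 + 13250 × 0.525 = 6870 + 6956 = 13826
→ [3358, 4994, 3494, 13826]
[period 3]
Births: 4994 × 0.126 = 629 ; 3494 × 0.391 = 1366 → 1995
15–29: 3358 × 0.951 = 3193
30–44: 4994 × 0.942 = 4704
45+: 3494 × 0.929 + 13826 × 0.525 = 3246 + 7259 = 10505
→ [1995, 3193, 4704, 10505]
Scenario A total after 3 periods: 20397
Scenario B projection —
[period 1]
Births: 7850 × 0.076 = 597 ; 10900 × 0.391 = 4262 → 4859
15–29: 3900 × 0.951 = 3709
30–44: 7850 × 0.942 = 7395
45+: 10900 × 0.929 + 5950 × 0.525 = 10126 + 3124 = 13250
→ [4859, 3709, 7395, 13250]
[period 2]
Births: 3709 × 0.076 = 282 ; 7395 × 0.391 = 2891 → 3173
15–29: 4859 × 0.951 = 4621
30–44: 3709 × 0.942 = 3494
45+: 7395 × 0.929 + 13250 × 0.525 = 6870 + 6956 = 13826
→ [3173, 4621, 3494, 13826]
[period 3]
Births: 4621 × 0.076 = 351 ; 3494 × 0.391 = 1366 → 1717
15–29: 3173 × 0.951 = 3018
30–44: 4621 × 0.942 = 4353
45+: 3494 × 0.929 + 13826 × 0.525 = 3246 + 7259 = 10505
→ [1717, 3018, 4353, 10505]
Scenario B total after 3 periods: 19593
Difference B − A = 19593 − 20397 = -804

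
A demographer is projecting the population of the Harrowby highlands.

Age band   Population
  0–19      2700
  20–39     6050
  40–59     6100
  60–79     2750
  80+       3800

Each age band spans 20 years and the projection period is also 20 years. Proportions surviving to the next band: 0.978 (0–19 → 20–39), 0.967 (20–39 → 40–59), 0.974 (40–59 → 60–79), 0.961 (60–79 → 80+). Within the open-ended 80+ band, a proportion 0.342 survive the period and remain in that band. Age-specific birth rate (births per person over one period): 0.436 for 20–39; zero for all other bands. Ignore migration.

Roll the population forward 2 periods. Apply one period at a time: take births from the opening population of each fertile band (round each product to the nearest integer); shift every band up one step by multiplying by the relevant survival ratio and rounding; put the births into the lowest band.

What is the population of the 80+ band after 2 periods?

7058

Period 1:
Births: 6050 * 0.436 = 2638
20–39: 2700 * 0.978 = 2641
40–59: 6050 * 0.967 = 5850
60–79: 6100 * 0.974 = 5941
80+: 2750 * 0.961 + 3800 * 0.342 = 2643 + 1300 = 3943
Giving 2638 / 2641 / 5850 / 5941 / 3943.
Period 2:
Births: 2641 * 0.436 = 1151
20–39: 2638 * 0.978 = 2580
40–59: 2641 * 0.967 = 2554
60–79: 5850 * 0.974 = 5698
80+: 5941 * 0.961 + 3943 * 0.342 = 5709 + 1349 = 7058
Giving 1151 / 2580 / 2554 / 5698 / 7058.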